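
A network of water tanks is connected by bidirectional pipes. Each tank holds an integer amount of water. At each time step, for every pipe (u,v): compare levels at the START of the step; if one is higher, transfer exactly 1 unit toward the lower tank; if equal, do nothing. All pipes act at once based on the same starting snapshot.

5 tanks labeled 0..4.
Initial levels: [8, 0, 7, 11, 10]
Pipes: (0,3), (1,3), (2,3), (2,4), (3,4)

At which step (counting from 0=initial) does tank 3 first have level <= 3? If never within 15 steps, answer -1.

Step 1: flows [3->0,3->1,3->2,4->2,3->4] -> levels [9 1 9 7 10]
Step 2: flows [0->3,3->1,2->3,4->2,4->3] -> levels [8 2 9 9 8]
Step 3: flows [3->0,3->1,2=3,2->4,3->4] -> levels [9 3 8 6 10]
Step 4: flows [0->3,3->1,2->3,4->2,4->3] -> levels [8 4 8 8 8]
Step 5: flows [0=3,3->1,2=3,2=4,3=4] -> levels [8 5 8 7 8]
Step 6: flows [0->3,3->1,2->3,2=4,4->3] -> levels [7 6 7 9 7]
Step 7: flows [3->0,3->1,3->2,2=4,3->4] -> levels [8 7 8 5 8]
Step 8: flows [0->3,1->3,2->3,2=4,4->3] -> levels [7 6 7 9 7]
  -> period-2 cycle (repeats step 6); tank 3 never drops to <=3
Tank 3 never reaches <=3 within 15 steps

Answer: -1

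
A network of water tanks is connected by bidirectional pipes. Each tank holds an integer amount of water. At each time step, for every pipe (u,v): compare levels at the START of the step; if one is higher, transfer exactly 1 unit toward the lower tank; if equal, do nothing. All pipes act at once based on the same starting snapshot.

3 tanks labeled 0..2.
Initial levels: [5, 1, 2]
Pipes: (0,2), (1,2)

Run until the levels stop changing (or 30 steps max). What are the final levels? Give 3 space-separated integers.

Step 1: flows [0->2,2->1] -> levels [4 2 2]
Step 2: flows [0->2,1=2] -> levels [3 2 3]
Step 3: flows [0=2,2->1] -> levels [3 3 2]
Step 4: flows [0->2,1->2] -> levels [2 2 4]
Step 5: flows [2->0,2->1] -> levels [3 3 2]
  -> period-2 cycle: step 5 state = step 3 state; never stabilizes
  -> state at step 30: (30-3) mod 2 = 1, same as step 4 -> [2 2 4]

Answer: 2 2 4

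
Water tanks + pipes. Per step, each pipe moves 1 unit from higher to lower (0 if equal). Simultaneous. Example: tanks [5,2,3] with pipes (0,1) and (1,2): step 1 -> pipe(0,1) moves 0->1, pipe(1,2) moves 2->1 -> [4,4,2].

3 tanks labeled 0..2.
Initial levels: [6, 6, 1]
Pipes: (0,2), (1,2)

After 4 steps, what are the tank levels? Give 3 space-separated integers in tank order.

Step 1: flows [0->2,1->2] -> levels [5 5 3]
Step 2: flows [0->2,1->2] -> levels [4 4 5]
Step 3: flows [2->0,2->1] -> levels [5 5 3]
  -> period-2 cycle: step 3 state = step 1 state
  -> state at step 4: (4-1) mod 2 = 1, same as step 2 -> [4 4 5]

Answer: 4 4 5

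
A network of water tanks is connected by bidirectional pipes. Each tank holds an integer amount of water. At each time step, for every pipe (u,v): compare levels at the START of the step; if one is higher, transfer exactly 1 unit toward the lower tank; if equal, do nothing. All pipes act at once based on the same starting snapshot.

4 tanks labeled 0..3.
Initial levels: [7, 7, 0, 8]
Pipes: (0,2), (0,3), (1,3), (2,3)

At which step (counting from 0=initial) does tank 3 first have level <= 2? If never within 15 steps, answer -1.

Step 1: flows [0->2,3->0,3->1,3->2] -> levels [7 8 2 5]
Step 2: flows [0->2,0->3,1->3,3->2] -> levels [5 7 4 6]
Step 3: flows [0->2,3->0,1->3,3->2] -> levels [5 6 6 5]
Step 4: flows [2->0,0=3,1->3,2->3] -> levels [6 5 4 7]
Step 5: flows [0->2,3->0,3->1,3->2] -> levels [6 6 6 4]
Step 6: flows [0=2,0->3,1->3,2->3] -> levels [5 5 5 7]
Step 7: flows [0=2,3->0,3->1,3->2] -> levels [6 6 6 4]
  -> period-2 cycle (repeats step 5); tank 3 never drops to <=2
Tank 3 never reaches <=2 within 15 steps

Answer: -1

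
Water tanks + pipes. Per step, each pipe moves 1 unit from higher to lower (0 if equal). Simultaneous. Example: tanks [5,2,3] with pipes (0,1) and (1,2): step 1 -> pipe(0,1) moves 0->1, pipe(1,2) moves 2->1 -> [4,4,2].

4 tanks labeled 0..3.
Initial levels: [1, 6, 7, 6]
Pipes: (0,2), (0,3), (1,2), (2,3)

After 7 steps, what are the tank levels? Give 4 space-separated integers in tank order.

Step 1: flows [2->0,3->0,2->1,2->3] -> levels [3 7 4 6]
Step 2: flows [2->0,3->0,1->2,3->2] -> levels [5 6 5 4]
Step 3: flows [0=2,0->3,1->2,2->3] -> levels [4 5 5 6]
Step 4: flows [2->0,3->0,1=2,3->2] -> levels [6 5 5 4]
Step 5: flows [0->2,0->3,1=2,2->3] -> levels [4 5 5 6]
  -> period-2 cycle: step 5 state = step 3 state
  -> state at step 7: (7-3) mod 2 = 0, same as step 3 -> [4 5 5 6]

Answer: 4 5 5 6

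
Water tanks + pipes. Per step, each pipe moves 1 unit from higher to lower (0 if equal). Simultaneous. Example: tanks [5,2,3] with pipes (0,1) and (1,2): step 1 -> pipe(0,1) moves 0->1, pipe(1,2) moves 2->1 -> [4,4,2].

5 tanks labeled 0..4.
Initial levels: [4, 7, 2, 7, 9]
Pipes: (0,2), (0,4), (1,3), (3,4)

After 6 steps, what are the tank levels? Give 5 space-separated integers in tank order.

Answer: 4 7 5 6 7

Derivation:
Step 1: flows [0->2,4->0,1=3,4->3] -> levels [4 7 3 8 7]
Step 2: flows [0->2,4->0,3->1,3->4] -> levels [4 8 4 6 7]
Step 3: flows [0=2,4->0,1->3,4->3] -> levels [5 7 4 8 5]
Step 4: flows [0->2,0=4,3->1,3->4] -> levels [4 8 5 6 6]
Step 5: flows [2->0,4->0,1->3,3=4] -> levels [6 7 4 7 5]
Step 6: flows [0->2,0->4,1=3,3->4] -> levels [4 7 5 6 7]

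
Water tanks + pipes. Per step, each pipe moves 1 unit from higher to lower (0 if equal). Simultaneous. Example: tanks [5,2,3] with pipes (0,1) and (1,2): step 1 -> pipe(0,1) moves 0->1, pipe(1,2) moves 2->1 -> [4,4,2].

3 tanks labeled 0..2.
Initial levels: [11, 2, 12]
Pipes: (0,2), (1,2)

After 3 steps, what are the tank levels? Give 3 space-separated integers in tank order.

Answer: 10 5 10

Derivation:
Step 1: flows [2->0,2->1] -> levels [12 3 10]
Step 2: flows [0->2,2->1] -> levels [11 4 10]
Step 3: flows [0->2,2->1] -> levels [10 5 10]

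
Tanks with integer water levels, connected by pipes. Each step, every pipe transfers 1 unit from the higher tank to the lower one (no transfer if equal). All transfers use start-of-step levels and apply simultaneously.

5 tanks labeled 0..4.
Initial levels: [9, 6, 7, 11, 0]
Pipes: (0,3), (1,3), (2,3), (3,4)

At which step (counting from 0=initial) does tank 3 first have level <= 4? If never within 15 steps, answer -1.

Answer: 5

Derivation:
Step 1: flows [3->0,3->1,3->2,3->4] -> levels [10 7 8 7 1]
Step 2: flows [0->3,1=3,2->3,3->4] -> levels [9 7 7 8 2]
Step 3: flows [0->3,3->1,3->2,3->4] -> levels [8 8 8 6 3]
Step 4: flows [0->3,1->3,2->3,3->4] -> levels [7 7 7 8 4]
Step 5: flows [3->0,3->1,3->2,3->4] -> levels [8 8 8 4 5]
Tank 3 first reaches <=4 at step 5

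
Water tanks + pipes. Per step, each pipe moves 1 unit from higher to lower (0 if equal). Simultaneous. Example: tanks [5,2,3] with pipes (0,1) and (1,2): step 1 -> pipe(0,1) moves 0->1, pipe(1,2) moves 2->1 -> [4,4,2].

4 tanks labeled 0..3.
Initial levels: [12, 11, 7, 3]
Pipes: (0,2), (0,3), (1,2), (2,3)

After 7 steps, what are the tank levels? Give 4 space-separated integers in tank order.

Answer: 8 9 7 9

Derivation:
Step 1: flows [0->2,0->3,1->2,2->3] -> levels [10 10 8 5]
Step 2: flows [0->2,0->3,1->2,2->3] -> levels [8 9 9 7]
Step 3: flows [2->0,0->3,1=2,2->3] -> levels [8 9 7 9]
Step 4: flows [0->2,3->0,1->2,3->2] -> levels [8 8 10 7]
Step 5: flows [2->0,0->3,2->1,2->3] -> levels [8 9 7 9]
  -> period-2 cycle: step 5 state = step 3 state
  -> state at step 7: (7-3) mod 2 = 0, same as step 3 -> [8 9 7 9]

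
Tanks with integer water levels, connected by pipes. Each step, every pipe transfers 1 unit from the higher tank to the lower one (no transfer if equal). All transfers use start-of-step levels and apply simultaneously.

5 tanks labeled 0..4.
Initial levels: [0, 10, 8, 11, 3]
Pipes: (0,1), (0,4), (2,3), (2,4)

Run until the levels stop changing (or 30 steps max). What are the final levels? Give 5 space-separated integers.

Answer: 7 5 8 6 6

Derivation:
Step 1: flows [1->0,4->0,3->2,2->4] -> levels [2 9 8 10 3]
Step 2: flows [1->0,4->0,3->2,2->4] -> levels [4 8 8 9 3]
Step 3: flows [1->0,0->4,3->2,2->4] -> levels [4 7 8 8 5]
Step 4: flows [1->0,4->0,2=3,2->4] -> levels [6 6 7 8 5]
Step 5: flows [0=1,0->4,3->2,2->4] -> levels [5 6 7 7 7]
Step 6: flows [1->0,4->0,2=3,2=4] -> levels [7 5 7 7 6]
Step 7: flows [0->1,0->4,2=3,2->4] -> levels [5 6 6 7 8]
Step 8: flows [1->0,4->0,3->2,4->2] -> levels [7 5 8 6 6]
Step 9: flows [0->1,0->4,2->3,2->4] -> levels [5 6 6 7 8]
  -> period-2 cycle: step 9 state = step 7 state; never stabilizes
  -> state at step 30: (30-7) mod 2 = 1, same as step 8 -> [7 5 8 6 6]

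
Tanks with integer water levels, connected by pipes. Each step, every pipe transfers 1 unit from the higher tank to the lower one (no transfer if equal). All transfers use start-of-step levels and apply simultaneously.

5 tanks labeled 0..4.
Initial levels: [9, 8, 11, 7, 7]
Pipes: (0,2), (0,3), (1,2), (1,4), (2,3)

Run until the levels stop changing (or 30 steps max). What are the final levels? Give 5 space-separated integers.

Answer: 8 7 10 8 9

Derivation:
Step 1: flows [2->0,0->3,2->1,1->4,2->3] -> levels [9 8 8 9 8]
Step 2: flows [0->2,0=3,1=2,1=4,3->2] -> levels [8 8 10 8 8]
Step 3: flows [2->0,0=3,2->1,1=4,2->3] -> levels [9 9 7 9 8]
Step 4: flows [0->2,0=3,1->2,1->4,3->2] -> levels [8 7 10 8 9]
Step 5: flows [2->0,0=3,2->1,4->1,2->3] -> levels [9 9 7 9 8]
  -> period-2 cycle: step 5 state = step 3 state; never stabilizes
  -> state at step 30: (30-3) mod 2 = 1, same as step 4 -> [8 7 10 8 9]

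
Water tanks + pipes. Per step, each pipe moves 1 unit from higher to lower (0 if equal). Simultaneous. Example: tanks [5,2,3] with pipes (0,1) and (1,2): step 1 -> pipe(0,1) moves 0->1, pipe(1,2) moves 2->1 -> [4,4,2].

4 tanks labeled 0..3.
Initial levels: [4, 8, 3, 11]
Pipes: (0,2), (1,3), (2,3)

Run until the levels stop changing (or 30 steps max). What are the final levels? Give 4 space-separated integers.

Step 1: flows [0->2,3->1,3->2] -> levels [3 9 5 9]
Step 2: flows [2->0,1=3,3->2] -> levels [4 9 5 8]
Step 3: flows [2->0,1->3,3->2] -> levels [5 8 5 8]
Step 4: flows [0=2,1=3,3->2] -> levels [5 8 6 7]
Step 5: flows [2->0,1->3,3->2] -> levels [6 7 6 7]
Step 6: flows [0=2,1=3,3->2] -> levels [6 7 7 6]
Step 7: flows [2->0,1->3,2->3] -> levels [7 6 5 8]
Step 8: flows [0->2,3->1,3->2] -> levels [6 7 7 6]
  -> period-2 cycle: step 8 state = step 6 state; never stabilizes
  -> state at step 30: (30-6) mod 2 = 0, same as step 6 -> [6 7 7 6]

Answer: 6 7 7 6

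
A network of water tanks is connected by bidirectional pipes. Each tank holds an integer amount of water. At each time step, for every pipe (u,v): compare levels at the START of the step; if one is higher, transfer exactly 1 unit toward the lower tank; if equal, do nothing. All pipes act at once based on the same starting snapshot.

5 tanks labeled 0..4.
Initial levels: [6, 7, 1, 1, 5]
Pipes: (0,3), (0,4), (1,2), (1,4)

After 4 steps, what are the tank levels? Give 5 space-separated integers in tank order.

Answer: 4 4 4 4 4

Derivation:
Step 1: flows [0->3,0->4,1->2,1->4] -> levels [4 5 2 2 7]
Step 2: flows [0->3,4->0,1->2,4->1] -> levels [4 5 3 3 5]
Step 3: flows [0->3,4->0,1->2,1=4] -> levels [4 4 4 4 4]
Step 4: flows [0=3,0=4,1=2,1=4] -> levels [4 4 4 4 4]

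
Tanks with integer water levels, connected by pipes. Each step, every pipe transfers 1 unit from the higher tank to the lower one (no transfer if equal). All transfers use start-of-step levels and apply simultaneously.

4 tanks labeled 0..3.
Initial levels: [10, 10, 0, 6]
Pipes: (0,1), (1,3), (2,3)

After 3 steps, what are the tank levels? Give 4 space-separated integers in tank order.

Answer: 9 8 3 6

Derivation:
Step 1: flows [0=1,1->3,3->2] -> levels [10 9 1 6]
Step 2: flows [0->1,1->3,3->2] -> levels [9 9 2 6]
Step 3: flows [0=1,1->3,3->2] -> levels [9 8 3 6]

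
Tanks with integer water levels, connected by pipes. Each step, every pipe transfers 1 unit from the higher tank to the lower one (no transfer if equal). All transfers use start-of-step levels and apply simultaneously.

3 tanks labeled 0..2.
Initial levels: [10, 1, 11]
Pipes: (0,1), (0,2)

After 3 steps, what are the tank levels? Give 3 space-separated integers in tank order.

Answer: 9 4 9

Derivation:
Step 1: flows [0->1,2->0] -> levels [10 2 10]
Step 2: flows [0->1,0=2] -> levels [9 3 10]
Step 3: flows [0->1,2->0] -> levels [9 4 9]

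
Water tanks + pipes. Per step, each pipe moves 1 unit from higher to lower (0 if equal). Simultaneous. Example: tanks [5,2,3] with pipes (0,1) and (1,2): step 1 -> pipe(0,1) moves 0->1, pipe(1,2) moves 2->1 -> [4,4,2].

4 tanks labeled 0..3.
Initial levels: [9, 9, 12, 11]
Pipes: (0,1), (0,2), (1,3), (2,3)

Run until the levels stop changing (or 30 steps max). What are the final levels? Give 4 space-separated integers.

Step 1: flows [0=1,2->0,3->1,2->3] -> levels [10 10 10 11]
Step 2: flows [0=1,0=2,3->1,3->2] -> levels [10 11 11 9]
Step 3: flows [1->0,2->0,1->3,2->3] -> levels [12 9 9 11]
Step 4: flows [0->1,0->2,3->1,3->2] -> levels [10 11 11 9]
  -> period-2 cycle: step 4 state = step 2 state; never stabilizes
  -> state at step 30: (30-2) mod 2 = 0, same as step 2 -> [10 11 11 9]

Answer: 10 11 11 9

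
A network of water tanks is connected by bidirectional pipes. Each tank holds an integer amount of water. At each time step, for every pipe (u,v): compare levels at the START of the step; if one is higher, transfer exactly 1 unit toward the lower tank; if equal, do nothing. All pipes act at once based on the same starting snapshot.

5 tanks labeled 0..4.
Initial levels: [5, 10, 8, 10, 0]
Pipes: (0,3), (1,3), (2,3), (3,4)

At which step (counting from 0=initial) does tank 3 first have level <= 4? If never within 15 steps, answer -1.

Answer: -1

Derivation:
Step 1: flows [3->0,1=3,3->2,3->4] -> levels [6 10 9 7 1]
Step 2: flows [3->0,1->3,2->3,3->4] -> levels [7 9 8 7 2]
Step 3: flows [0=3,1->3,2->3,3->4] -> levels [7 8 7 8 3]
Step 4: flows [3->0,1=3,3->2,3->4] -> levels [8 8 8 5 4]
Step 5: flows [0->3,1->3,2->3,3->4] -> levels [7 7 7 7 5]
Step 6: flows [0=3,1=3,2=3,3->4] -> levels [7 7 7 6 6]
Step 7: flows [0->3,1->3,2->3,3=4] -> levels [6 6 6 9 6]
Step 8: flows [3->0,3->1,3->2,3->4] -> levels [7 7 7 5 7]
Step 9: flows [0->3,1->3,2->3,4->3] -> levels [6 6 6 9 6]
  -> period-2 cycle (repeats step 7); tank 3 never drops to <=4
Tank 3 never reaches <=4 within 15 steps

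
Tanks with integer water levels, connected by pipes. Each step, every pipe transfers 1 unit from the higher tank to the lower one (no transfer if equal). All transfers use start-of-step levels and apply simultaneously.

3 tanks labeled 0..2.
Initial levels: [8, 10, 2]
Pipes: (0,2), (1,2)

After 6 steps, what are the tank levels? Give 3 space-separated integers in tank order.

Step 1: flows [0->2,1->2] -> levels [7 9 4]
Step 2: flows [0->2,1->2] -> levels [6 8 6]
Step 3: flows [0=2,1->2] -> levels [6 7 7]
Step 4: flows [2->0,1=2] -> levels [7 7 6]
Step 5: flows [0->2,1->2] -> levels [6 6 8]
Step 6: flows [2->0,2->1] -> levels [7 7 6]

Answer: 7 7 6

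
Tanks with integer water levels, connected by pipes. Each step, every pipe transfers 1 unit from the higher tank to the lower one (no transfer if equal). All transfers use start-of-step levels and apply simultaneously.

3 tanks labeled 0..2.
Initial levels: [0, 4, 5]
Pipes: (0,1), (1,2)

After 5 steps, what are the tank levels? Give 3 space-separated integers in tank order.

Answer: 3 3 3

Derivation:
Step 1: flows [1->0,2->1] -> levels [1 4 4]
Step 2: flows [1->0,1=2] -> levels [2 3 4]
Step 3: flows [1->0,2->1] -> levels [3 3 3]
Step 4: flows [0=1,1=2] -> levels [3 3 3]
  -> stable; steps 5..5 unchanged -> [3 3 3]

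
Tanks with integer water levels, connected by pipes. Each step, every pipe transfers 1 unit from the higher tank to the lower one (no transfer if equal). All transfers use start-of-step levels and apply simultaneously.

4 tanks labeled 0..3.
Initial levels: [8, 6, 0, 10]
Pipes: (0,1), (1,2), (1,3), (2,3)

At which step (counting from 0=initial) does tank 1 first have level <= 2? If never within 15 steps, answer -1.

Step 1: flows [0->1,1->2,3->1,3->2] -> levels [7 7 2 8]
Step 2: flows [0=1,1->2,3->1,3->2] -> levels [7 7 4 6]
Step 3: flows [0=1,1->2,1->3,3->2] -> levels [7 5 6 6]
Step 4: flows [0->1,2->1,3->1,2=3] -> levels [6 8 5 5]
Step 5: flows [1->0,1->2,1->3,2=3] -> levels [7 5 6 6]
  -> period-2 cycle (repeats step 3); tank 1 never drops to <=2
Tank 1 never reaches <=2 within 15 steps

Answer: -1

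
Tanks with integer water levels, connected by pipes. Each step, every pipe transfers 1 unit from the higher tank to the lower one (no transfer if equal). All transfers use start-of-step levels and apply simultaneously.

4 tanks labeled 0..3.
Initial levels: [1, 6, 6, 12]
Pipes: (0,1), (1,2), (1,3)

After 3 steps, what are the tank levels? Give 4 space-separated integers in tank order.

Answer: 4 6 6 9

Derivation:
Step 1: flows [1->0,1=2,3->1] -> levels [2 6 6 11]
Step 2: flows [1->0,1=2,3->1] -> levels [3 6 6 10]
Step 3: flows [1->0,1=2,3->1] -> levels [4 6 6 9]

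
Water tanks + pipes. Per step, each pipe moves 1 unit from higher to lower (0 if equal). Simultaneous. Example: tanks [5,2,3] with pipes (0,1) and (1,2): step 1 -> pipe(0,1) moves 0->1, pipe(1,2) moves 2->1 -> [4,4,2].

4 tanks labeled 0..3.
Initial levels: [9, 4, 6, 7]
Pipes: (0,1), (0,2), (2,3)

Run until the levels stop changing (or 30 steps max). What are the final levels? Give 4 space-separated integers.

Step 1: flows [0->1,0->2,3->2] -> levels [7 5 8 6]
Step 2: flows [0->1,2->0,2->3] -> levels [7 6 6 7]
Step 3: flows [0->1,0->2,3->2] -> levels [5 7 8 6]
Step 4: flows [1->0,2->0,2->3] -> levels [7 6 6 7]
  -> period-2 cycle: step 4 state = step 2 state; never stabilizes
  -> state at step 30: (30-2) mod 2 = 0, same as step 2 -> [7 6 6 7]

Answer: 7 6 6 7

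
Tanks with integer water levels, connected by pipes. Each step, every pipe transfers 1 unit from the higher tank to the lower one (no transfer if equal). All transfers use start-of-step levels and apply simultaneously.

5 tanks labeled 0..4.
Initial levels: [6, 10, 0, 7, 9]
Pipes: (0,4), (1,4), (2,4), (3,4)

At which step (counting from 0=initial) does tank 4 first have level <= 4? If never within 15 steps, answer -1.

Step 1: flows [4->0,1->4,4->2,4->3] -> levels [7 9 1 8 7]
Step 2: flows [0=4,1->4,4->2,3->4] -> levels [7 8 2 7 8]
Step 3: flows [4->0,1=4,4->2,4->3] -> levels [8 8 3 8 5]
Step 4: flows [0->4,1->4,4->2,3->4] -> levels [7 7 4 7 7]
Step 5: flows [0=4,1=4,4->2,3=4] -> levels [7 7 5 7 6]
Step 6: flows [0->4,1->4,4->2,3->4] -> levels [6 6 6 6 8]
Step 7: flows [4->0,4->1,4->2,4->3] -> levels [7 7 7 7 4]
Tank 4 first reaches <=4 at step 7

Answer: 7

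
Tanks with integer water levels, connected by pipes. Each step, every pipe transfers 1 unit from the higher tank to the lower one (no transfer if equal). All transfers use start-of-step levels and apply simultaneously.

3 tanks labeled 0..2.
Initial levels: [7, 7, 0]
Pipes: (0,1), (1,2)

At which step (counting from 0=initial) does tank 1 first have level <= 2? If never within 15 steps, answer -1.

Step 1: flows [0=1,1->2] -> levels [7 6 1]
Step 2: flows [0->1,1->2] -> levels [6 6 2]
Step 3: flows [0=1,1->2] -> levels [6 5 3]
Step 4: flows [0->1,1->2] -> levels [5 5 4]
Step 5: flows [0=1,1->2] -> levels [5 4 5]
Step 6: flows [0->1,2->1] -> levels [4 6 4]
Step 7: flows [1->0,1->2] -> levels [5 4 5]
  -> period-2 cycle (repeats step 5); tank 1 never drops to <=2
Tank 1 never reaches <=2 within 15 steps

Answer: -1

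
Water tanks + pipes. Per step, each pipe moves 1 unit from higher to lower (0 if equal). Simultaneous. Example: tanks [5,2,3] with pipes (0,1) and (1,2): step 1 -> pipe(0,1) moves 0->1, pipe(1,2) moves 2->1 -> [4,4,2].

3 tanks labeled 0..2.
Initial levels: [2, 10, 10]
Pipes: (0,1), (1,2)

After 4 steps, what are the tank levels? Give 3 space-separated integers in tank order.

Step 1: flows [1->0,1=2] -> levels [3 9 10]
Step 2: flows [1->0,2->1] -> levels [4 9 9]
Step 3: flows [1->0,1=2] -> levels [5 8 9]
Step 4: flows [1->0,2->1] -> levels [6 8 8]

Answer: 6 8 8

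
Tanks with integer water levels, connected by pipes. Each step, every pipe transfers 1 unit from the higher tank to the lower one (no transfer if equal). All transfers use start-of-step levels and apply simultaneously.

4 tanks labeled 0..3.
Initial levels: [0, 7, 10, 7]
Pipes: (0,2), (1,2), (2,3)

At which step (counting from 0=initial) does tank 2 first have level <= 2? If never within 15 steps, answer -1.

Step 1: flows [2->0,2->1,2->3] -> levels [1 8 7 8]
Step 2: flows [2->0,1->2,3->2] -> levels [2 7 8 7]
Step 3: flows [2->0,2->1,2->3] -> levels [3 8 5 8]
Step 4: flows [2->0,1->2,3->2] -> levels [4 7 6 7]
Step 5: flows [2->0,1->2,3->2] -> levels [5 6 7 6]
Step 6: flows [2->0,2->1,2->3] -> levels [6 7 4 7]
Step 7: flows [0->2,1->2,3->2] -> levels [5 6 7 6]
  -> period-2 cycle (repeats step 5); tank 2 never drops to <=2
Tank 2 never reaches <=2 within 15 steps

Answer: -1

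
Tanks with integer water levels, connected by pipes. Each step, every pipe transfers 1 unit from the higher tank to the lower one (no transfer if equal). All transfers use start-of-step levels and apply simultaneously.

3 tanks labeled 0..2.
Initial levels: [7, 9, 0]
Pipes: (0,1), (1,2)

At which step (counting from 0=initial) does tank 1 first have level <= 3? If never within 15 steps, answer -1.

Answer: -1

Derivation:
Step 1: flows [1->0,1->2] -> levels [8 7 1]
Step 2: flows [0->1,1->2] -> levels [7 7 2]
Step 3: flows [0=1,1->2] -> levels [7 6 3]
Step 4: flows [0->1,1->2] -> levels [6 6 4]
Step 5: flows [0=1,1->2] -> levels [6 5 5]
Step 6: flows [0->1,1=2] -> levels [5 6 5]
Step 7: flows [1->0,1->2] -> levels [6 4 6]
Step 8: flows [0->1,2->1] -> levels [5 6 5]
  -> period-2 cycle (repeats step 6); tank 1 never drops to <=3
Tank 1 never reaches <=3 within 15 steps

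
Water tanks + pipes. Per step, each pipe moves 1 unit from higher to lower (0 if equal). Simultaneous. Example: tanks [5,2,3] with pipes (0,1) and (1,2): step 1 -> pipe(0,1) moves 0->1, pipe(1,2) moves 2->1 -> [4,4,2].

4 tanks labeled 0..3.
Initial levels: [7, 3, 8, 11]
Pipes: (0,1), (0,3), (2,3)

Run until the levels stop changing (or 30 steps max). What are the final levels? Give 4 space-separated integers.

Step 1: flows [0->1,3->0,3->2] -> levels [7 4 9 9]
Step 2: flows [0->1,3->0,2=3] -> levels [7 5 9 8]
Step 3: flows [0->1,3->0,2->3] -> levels [7 6 8 8]
Step 4: flows [0->1,3->0,2=3] -> levels [7 7 8 7]
Step 5: flows [0=1,0=3,2->3] -> levels [7 7 7 8]
Step 6: flows [0=1,3->0,3->2] -> levels [8 7 8 6]
Step 7: flows [0->1,0->3,2->3] -> levels [6 8 7 8]
Step 8: flows [1->0,3->0,3->2] -> levels [8 7 8 6]
  -> period-2 cycle: step 8 state = step 6 state; never stabilizes
  -> state at step 30: (30-6) mod 2 = 0, same as step 6 -> [8 7 8 6]

Answer: 8 7 8 6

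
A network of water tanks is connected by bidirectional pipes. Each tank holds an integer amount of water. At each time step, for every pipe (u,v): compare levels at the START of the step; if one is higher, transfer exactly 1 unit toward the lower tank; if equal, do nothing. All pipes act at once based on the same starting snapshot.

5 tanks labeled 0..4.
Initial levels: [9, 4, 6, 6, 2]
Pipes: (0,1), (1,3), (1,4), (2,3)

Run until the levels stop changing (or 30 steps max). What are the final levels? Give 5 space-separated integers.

Answer: 6 4 5 6 6

Derivation:
Step 1: flows [0->1,3->1,1->4,2=3] -> levels [8 5 6 5 3]
Step 2: flows [0->1,1=3,1->4,2->3] -> levels [7 5 5 6 4]
Step 3: flows [0->1,3->1,1->4,3->2] -> levels [6 6 6 4 5]
Step 4: flows [0=1,1->3,1->4,2->3] -> levels [6 4 5 6 6]
Step 5: flows [0->1,3->1,4->1,3->2] -> levels [5 7 6 4 5]
Step 6: flows [1->0,1->3,1->4,2->3] -> levels [6 4 5 6 6]
  -> period-2 cycle: step 6 state = step 4 state; never stabilizes
  -> state at step 30: (30-4) mod 2 = 0, same as step 4 -> [6 4 5 6 6]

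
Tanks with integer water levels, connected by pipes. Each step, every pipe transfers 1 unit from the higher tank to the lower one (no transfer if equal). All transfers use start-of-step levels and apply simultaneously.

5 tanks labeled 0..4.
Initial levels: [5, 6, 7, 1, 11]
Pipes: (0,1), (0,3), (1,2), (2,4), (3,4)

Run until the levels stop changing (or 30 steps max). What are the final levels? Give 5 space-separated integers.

Step 1: flows [1->0,0->3,2->1,4->2,4->3] -> levels [5 6 7 3 9]
Step 2: flows [1->0,0->3,2->1,4->2,4->3] -> levels [5 6 7 5 7]
Step 3: flows [1->0,0=3,2->1,2=4,4->3] -> levels [6 6 6 6 6]
Step 4: flows [0=1,0=3,1=2,2=4,3=4] -> levels [6 6 6 6 6]
  -> stable (no change)

Answer: 6 6 6 6 6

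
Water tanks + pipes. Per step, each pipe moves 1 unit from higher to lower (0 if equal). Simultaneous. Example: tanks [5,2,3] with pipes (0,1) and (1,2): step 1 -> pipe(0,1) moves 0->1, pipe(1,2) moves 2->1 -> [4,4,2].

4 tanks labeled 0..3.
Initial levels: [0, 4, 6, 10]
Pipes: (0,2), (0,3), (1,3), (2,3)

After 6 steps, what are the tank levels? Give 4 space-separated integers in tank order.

Answer: 5 6 6 3

Derivation:
Step 1: flows [2->0,3->0,3->1,3->2] -> levels [2 5 6 7]
Step 2: flows [2->0,3->0,3->1,3->2] -> levels [4 6 6 4]
Step 3: flows [2->0,0=3,1->3,2->3] -> levels [5 5 4 6]
Step 4: flows [0->2,3->0,3->1,3->2] -> levels [5 6 6 3]
Step 5: flows [2->0,0->3,1->3,2->3] -> levels [5 5 4 6]
  -> period-2 cycle: step 5 state = step 3 state
  -> state at step 6: (6-3) mod 2 = 1, same as step 4 -> [5 6 6 3]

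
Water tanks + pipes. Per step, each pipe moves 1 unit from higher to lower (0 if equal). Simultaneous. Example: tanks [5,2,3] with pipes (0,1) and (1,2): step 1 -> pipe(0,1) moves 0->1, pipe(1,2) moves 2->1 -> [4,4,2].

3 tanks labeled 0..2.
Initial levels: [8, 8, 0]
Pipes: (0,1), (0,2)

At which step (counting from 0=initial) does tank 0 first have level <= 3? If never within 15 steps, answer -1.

Answer: -1

Derivation:
Step 1: flows [0=1,0->2] -> levels [7 8 1]
Step 2: flows [1->0,0->2] -> levels [7 7 2]
Step 3: flows [0=1,0->2] -> levels [6 7 3]
Step 4: flows [1->0,0->2] -> levels [6 6 4]
Step 5: flows [0=1,0->2] -> levels [5 6 5]
Step 6: flows [1->0,0=2] -> levels [6 5 5]
Step 7: flows [0->1,0->2] -> levels [4 6 6]
Step 8: flows [1->0,2->0] -> levels [6 5 5]
  -> period-2 cycle (repeats step 6); tank 0 never drops to <=3
Tank 0 never reaches <=3 within 15 steps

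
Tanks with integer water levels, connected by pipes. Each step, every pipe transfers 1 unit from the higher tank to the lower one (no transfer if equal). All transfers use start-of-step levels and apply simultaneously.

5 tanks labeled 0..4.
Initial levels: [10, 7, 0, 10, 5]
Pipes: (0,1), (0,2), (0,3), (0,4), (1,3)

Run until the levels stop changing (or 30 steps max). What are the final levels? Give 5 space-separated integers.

Answer: 4 7 7 7 7

Derivation:
Step 1: flows [0->1,0->2,0=3,0->4,3->1] -> levels [7 9 1 9 6]
Step 2: flows [1->0,0->2,3->0,0->4,1=3] -> levels [7 8 2 8 7]
Step 3: flows [1->0,0->2,3->0,0=4,1=3] -> levels [8 7 3 7 7]
Step 4: flows [0->1,0->2,0->3,0->4,1=3] -> levels [4 8 4 8 8]
Step 5: flows [1->0,0=2,3->0,4->0,1=3] -> levels [7 7 4 7 7]
Step 6: flows [0=1,0->2,0=3,0=4,1=3] -> levels [6 7 5 7 7]
Step 7: flows [1->0,0->2,3->0,4->0,1=3] -> levels [8 6 6 6 6]
Step 8: flows [0->1,0->2,0->3,0->4,1=3] -> levels [4 7 7 7 7]
Step 9: flows [1->0,2->0,3->0,4->0,1=3] -> levels [8 6 6 6 6]
  -> period-2 cycle: step 9 state = step 7 state; never stabilizes
  -> state at step 30: (30-7) mod 2 = 1, same as step 8 -> [4 7 7 7 7]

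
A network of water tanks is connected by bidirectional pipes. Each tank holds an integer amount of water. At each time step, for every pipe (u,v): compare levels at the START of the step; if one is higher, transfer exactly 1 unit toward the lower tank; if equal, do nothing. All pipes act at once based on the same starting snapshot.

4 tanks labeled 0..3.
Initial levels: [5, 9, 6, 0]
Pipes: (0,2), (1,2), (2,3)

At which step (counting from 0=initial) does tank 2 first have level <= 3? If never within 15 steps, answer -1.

Step 1: flows [2->0,1->2,2->3] -> levels [6 8 5 1]
Step 2: flows [0->2,1->2,2->3] -> levels [5 7 6 2]
Step 3: flows [2->0,1->2,2->3] -> levels [6 6 5 3]
Step 4: flows [0->2,1->2,2->3] -> levels [5 5 6 4]
Step 5: flows [2->0,2->1,2->3] -> levels [6 6 3 5]
Tank 2 first reaches <=3 at step 5

Answer: 5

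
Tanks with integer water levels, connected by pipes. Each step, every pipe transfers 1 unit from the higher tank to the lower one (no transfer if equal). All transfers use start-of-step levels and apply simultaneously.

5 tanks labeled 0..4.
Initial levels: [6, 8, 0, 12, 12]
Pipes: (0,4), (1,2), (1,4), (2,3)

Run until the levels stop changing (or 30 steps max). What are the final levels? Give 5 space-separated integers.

Step 1: flows [4->0,1->2,4->1,3->2] -> levels [7 8 2 11 10]
Step 2: flows [4->0,1->2,4->1,3->2] -> levels [8 8 4 10 8]
Step 3: flows [0=4,1->2,1=4,3->2] -> levels [8 7 6 9 8]
Step 4: flows [0=4,1->2,4->1,3->2] -> levels [8 7 8 8 7]
Step 5: flows [0->4,2->1,1=4,2=3] -> levels [7 8 7 8 8]
Step 6: flows [4->0,1->2,1=4,3->2] -> levels [8 7 9 7 7]
Step 7: flows [0->4,2->1,1=4,2->3] -> levels [7 8 7 8 8]
  -> period-2 cycle: step 7 state = step 5 state; never stabilizes
  -> state at step 30: (30-5) mod 2 = 1, same as step 6 -> [8 7 9 7 7]

Answer: 8 7 9 7 7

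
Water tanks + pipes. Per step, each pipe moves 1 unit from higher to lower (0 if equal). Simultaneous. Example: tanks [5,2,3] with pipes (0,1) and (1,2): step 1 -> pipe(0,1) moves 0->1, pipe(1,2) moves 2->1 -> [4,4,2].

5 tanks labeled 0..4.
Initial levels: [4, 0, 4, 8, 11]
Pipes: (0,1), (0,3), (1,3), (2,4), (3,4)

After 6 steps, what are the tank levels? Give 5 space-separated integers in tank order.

Answer: 6 6 5 3 7

Derivation:
Step 1: flows [0->1,3->0,3->1,4->2,4->3] -> levels [4 2 5 7 9]
Step 2: flows [0->1,3->0,3->1,4->2,4->3] -> levels [4 4 6 6 7]
Step 3: flows [0=1,3->0,3->1,4->2,4->3] -> levels [5 5 7 5 5]
Step 4: flows [0=1,0=3,1=3,2->4,3=4] -> levels [5 5 6 5 6]
Step 5: flows [0=1,0=3,1=3,2=4,4->3] -> levels [5 5 6 6 5]
Step 6: flows [0=1,3->0,3->1,2->4,3->4] -> levels [6 6 5 3 7]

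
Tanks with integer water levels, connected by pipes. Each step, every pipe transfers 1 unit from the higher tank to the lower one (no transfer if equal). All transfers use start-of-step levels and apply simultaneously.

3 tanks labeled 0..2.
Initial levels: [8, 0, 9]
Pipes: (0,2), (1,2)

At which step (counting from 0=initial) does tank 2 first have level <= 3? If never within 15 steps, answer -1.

Answer: -1

Derivation:
Step 1: flows [2->0,2->1] -> levels [9 1 7]
Step 2: flows [0->2,2->1] -> levels [8 2 7]
Step 3: flows [0->2,2->1] -> levels [7 3 7]
Step 4: flows [0=2,2->1] -> levels [7 4 6]
Step 5: flows [0->2,2->1] -> levels [6 5 6]
Step 6: flows [0=2,2->1] -> levels [6 6 5]
Step 7: flows [0->2,1->2] -> levels [5 5 7]
Step 8: flows [2->0,2->1] -> levels [6 6 5]
  -> period-2 cycle (repeats step 6); tank 2 never drops to <=3
Tank 2 never reaches <=3 within 15 steps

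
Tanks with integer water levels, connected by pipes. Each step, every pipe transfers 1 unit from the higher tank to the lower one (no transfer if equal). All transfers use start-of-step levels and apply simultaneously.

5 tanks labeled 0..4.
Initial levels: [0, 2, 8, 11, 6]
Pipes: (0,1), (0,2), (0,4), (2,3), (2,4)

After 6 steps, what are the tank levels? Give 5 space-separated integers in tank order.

Answer: 5 5 4 7 6

Derivation:
Step 1: flows [1->0,2->0,4->0,3->2,2->4] -> levels [3 1 7 10 6]
Step 2: flows [0->1,2->0,4->0,3->2,2->4] -> levels [4 2 6 9 6]
Step 3: flows [0->1,2->0,4->0,3->2,2=4] -> levels [5 3 6 8 5]
Step 4: flows [0->1,2->0,0=4,3->2,2->4] -> levels [5 4 5 7 6]
Step 5: flows [0->1,0=2,4->0,3->2,4->2] -> levels [5 5 7 6 4]
Step 6: flows [0=1,2->0,0->4,2->3,2->4] -> levels [5 5 4 7 6]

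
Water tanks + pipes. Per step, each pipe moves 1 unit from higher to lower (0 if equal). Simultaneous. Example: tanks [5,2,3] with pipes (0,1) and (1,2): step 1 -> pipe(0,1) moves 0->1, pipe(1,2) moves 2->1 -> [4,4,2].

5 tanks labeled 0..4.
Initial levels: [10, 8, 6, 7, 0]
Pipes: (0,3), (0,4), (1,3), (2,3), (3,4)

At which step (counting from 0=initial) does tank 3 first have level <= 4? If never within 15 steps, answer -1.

Answer: -1

Derivation:
Step 1: flows [0->3,0->4,1->3,3->2,3->4] -> levels [8 7 7 7 2]
Step 2: flows [0->3,0->4,1=3,2=3,3->4] -> levels [6 7 7 7 4]
Step 3: flows [3->0,0->4,1=3,2=3,3->4] -> levels [6 7 7 5 6]
Step 4: flows [0->3,0=4,1->3,2->3,4->3] -> levels [5 6 6 9 5]
Step 5: flows [3->0,0=4,3->1,3->2,3->4] -> levels [6 7 7 5 6]
  -> period-2 cycle (repeats step 3); tank 3 never drops to <=4
Tank 3 never reaches <=4 within 15 steps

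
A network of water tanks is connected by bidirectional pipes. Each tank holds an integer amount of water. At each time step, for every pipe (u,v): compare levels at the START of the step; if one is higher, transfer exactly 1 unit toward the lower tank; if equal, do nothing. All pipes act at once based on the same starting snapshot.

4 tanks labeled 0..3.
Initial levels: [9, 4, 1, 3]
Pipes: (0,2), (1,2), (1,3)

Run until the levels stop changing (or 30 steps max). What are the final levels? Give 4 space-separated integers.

Step 1: flows [0->2,1->2,1->3] -> levels [8 2 3 4]
Step 2: flows [0->2,2->1,3->1] -> levels [7 4 3 3]
Step 3: flows [0->2,1->2,1->3] -> levels [6 2 5 4]
Step 4: flows [0->2,2->1,3->1] -> levels [5 4 5 3]
Step 5: flows [0=2,2->1,1->3] -> levels [5 4 4 4]
Step 6: flows [0->2,1=2,1=3] -> levels [4 4 5 4]
Step 7: flows [2->0,2->1,1=3] -> levels [5 5 3 4]
Step 8: flows [0->2,1->2,1->3] -> levels [4 3 5 5]
Step 9: flows [2->0,2->1,3->1] -> levels [5 5 3 4]
  -> period-2 cycle: step 9 state = step 7 state; never stabilizes
  -> state at step 30: (30-7) mod 2 = 1, same as step 8 -> [4 3 5 5]

Answer: 4 3 5 5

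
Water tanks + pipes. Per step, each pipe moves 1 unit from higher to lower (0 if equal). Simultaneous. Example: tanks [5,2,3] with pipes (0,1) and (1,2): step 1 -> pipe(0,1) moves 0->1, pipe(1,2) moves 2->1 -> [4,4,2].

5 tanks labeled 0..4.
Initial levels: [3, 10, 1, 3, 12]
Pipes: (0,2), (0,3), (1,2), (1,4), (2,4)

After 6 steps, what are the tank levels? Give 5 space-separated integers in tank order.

Answer: 5 6 7 5 6

Derivation:
Step 1: flows [0->2,0=3,1->2,4->1,4->2] -> levels [2 10 4 3 10]
Step 2: flows [2->0,3->0,1->2,1=4,4->2] -> levels [4 9 5 2 9]
Step 3: flows [2->0,0->3,1->2,1=4,4->2] -> levels [4 8 6 3 8]
Step 4: flows [2->0,0->3,1->2,1=4,4->2] -> levels [4 7 7 4 7]
Step 5: flows [2->0,0=3,1=2,1=4,2=4] -> levels [5 7 6 4 7]
Step 6: flows [2->0,0->3,1->2,1=4,4->2] -> levels [5 6 7 5 6]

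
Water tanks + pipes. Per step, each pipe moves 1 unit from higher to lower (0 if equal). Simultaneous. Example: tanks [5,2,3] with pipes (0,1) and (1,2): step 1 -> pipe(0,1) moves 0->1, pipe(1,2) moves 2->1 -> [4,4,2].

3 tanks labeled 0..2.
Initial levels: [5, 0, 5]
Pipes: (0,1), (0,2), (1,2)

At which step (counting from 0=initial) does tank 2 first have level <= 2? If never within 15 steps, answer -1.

Answer: -1

Derivation:
Step 1: flows [0->1,0=2,2->1] -> levels [4 2 4]
Step 2: flows [0->1,0=2,2->1] -> levels [3 4 3]
Step 3: flows [1->0,0=2,1->2] -> levels [4 2 4]
  -> period-2 cycle (repeats step 1); tank 2 never drops to <=2
Tank 2 never reaches <=2 within 15 steps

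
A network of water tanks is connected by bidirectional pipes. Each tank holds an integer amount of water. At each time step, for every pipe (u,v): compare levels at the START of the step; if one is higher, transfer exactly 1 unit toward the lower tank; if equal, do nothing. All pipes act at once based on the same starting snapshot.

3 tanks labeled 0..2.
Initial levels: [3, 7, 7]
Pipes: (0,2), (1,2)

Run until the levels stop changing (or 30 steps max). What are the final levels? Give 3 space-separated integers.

Answer: 5 5 7

Derivation:
Step 1: flows [2->0,1=2] -> levels [4 7 6]
Step 2: flows [2->0,1->2] -> levels [5 6 6]
Step 3: flows [2->0,1=2] -> levels [6 6 5]
Step 4: flows [0->2,1->2] -> levels [5 5 7]
Step 5: flows [2->0,2->1] -> levels [6 6 5]
  -> period-2 cycle: step 5 state = step 3 state; never stabilizes
  -> state at step 30: (30-3) mod 2 = 1, same as step 4 -> [5 5 7]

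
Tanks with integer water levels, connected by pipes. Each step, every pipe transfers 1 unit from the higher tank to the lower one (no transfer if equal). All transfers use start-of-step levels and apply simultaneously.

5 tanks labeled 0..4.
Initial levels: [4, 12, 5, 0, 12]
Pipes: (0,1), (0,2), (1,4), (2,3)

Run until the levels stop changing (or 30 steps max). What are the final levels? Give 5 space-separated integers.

Step 1: flows [1->0,2->0,1=4,2->3] -> levels [6 11 3 1 12]
Step 2: flows [1->0,0->2,4->1,2->3] -> levels [6 11 3 2 11]
Step 3: flows [1->0,0->2,1=4,2->3] -> levels [6 10 3 3 11]
Step 4: flows [1->0,0->2,4->1,2=3] -> levels [6 10 4 3 10]
Step 5: flows [1->0,0->2,1=4,2->3] -> levels [6 9 4 4 10]
Step 6: flows [1->0,0->2,4->1,2=3] -> levels [6 9 5 4 9]
Step 7: flows [1->0,0->2,1=4,2->3] -> levels [6 8 5 5 9]
Step 8: flows [1->0,0->2,4->1,2=3] -> levels [6 8 6 5 8]
Step 9: flows [1->0,0=2,1=4,2->3] -> levels [7 7 5 6 8]
Step 10: flows [0=1,0->2,4->1,3->2] -> levels [6 8 7 5 7]
Step 11: flows [1->0,2->0,1->4,2->3] -> levels [8 6 5 6 8]
Step 12: flows [0->1,0->2,4->1,3->2] -> levels [6 8 7 5 7]
  -> period-2 cycle: step 12 state = step 10 state; never stabilizes
  -> state at step 30: (30-10) mod 2 = 0, same as step 10 -> [6 8 7 5 7]

Answer: 6 8 7 5 7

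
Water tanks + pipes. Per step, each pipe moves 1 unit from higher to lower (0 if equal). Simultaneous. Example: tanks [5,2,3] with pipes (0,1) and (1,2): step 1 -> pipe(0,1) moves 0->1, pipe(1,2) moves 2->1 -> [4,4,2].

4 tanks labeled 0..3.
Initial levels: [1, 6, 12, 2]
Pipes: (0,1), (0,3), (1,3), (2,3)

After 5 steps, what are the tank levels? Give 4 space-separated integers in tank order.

Answer: 5 5 7 4

Derivation:
Step 1: flows [1->0,3->0,1->3,2->3] -> levels [3 4 11 3]
Step 2: flows [1->0,0=3,1->3,2->3] -> levels [4 2 10 5]
Step 3: flows [0->1,3->0,3->1,2->3] -> levels [4 4 9 4]
Step 4: flows [0=1,0=3,1=3,2->3] -> levels [4 4 8 5]
Step 5: flows [0=1,3->0,3->1,2->3] -> levels [5 5 7 4]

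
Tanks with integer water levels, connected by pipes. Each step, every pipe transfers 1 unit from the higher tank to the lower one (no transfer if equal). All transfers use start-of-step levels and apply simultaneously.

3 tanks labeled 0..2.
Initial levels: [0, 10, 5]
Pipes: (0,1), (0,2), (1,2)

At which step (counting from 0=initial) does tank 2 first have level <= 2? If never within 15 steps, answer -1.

Step 1: flows [1->0,2->0,1->2] -> levels [2 8 5]
Step 2: flows [1->0,2->0,1->2] -> levels [4 6 5]
Step 3: flows [1->0,2->0,1->2] -> levels [6 4 5]
Step 4: flows [0->1,0->2,2->1] -> levels [4 6 5]
  -> period-2 cycle (repeats step 2); tank 2 never drops to <=2
Tank 2 never reaches <=2 within 15 steps

Answer: -1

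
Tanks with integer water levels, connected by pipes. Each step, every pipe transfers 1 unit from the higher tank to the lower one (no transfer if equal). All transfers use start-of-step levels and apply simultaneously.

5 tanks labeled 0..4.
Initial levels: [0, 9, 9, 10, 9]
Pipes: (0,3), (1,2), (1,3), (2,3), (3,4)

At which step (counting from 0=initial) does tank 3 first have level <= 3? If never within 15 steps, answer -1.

Answer: -1

Derivation:
Step 1: flows [3->0,1=2,3->1,3->2,3->4] -> levels [1 10 10 6 10]
Step 2: flows [3->0,1=2,1->3,2->3,4->3] -> levels [2 9 9 8 9]
Step 3: flows [3->0,1=2,1->3,2->3,4->3] -> levels [3 8 8 10 8]
Step 4: flows [3->0,1=2,3->1,3->2,3->4] -> levels [4 9 9 6 9]
Step 5: flows [3->0,1=2,1->3,2->3,4->3] -> levels [5 8 8 8 8]
Step 6: flows [3->0,1=2,1=3,2=3,3=4] -> levels [6 8 8 7 8]
Step 7: flows [3->0,1=2,1->3,2->3,4->3] -> levels [7 7 7 9 7]
Step 8: flows [3->0,1=2,3->1,3->2,3->4] -> levels [8 8 8 5 8]
Step 9: flows [0->3,1=2,1->3,2->3,4->3] -> levels [7 7 7 9 7]
  -> period-2 cycle (repeats step 7); tank 3 never drops to <=3
Tank 3 never reaches <=3 within 15 steps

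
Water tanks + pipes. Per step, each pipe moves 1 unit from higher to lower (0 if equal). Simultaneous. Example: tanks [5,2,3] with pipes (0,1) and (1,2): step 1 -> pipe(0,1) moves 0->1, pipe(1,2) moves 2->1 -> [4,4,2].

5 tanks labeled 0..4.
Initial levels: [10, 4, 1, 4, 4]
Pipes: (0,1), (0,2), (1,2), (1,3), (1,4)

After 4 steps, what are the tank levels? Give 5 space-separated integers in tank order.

Step 1: flows [0->1,0->2,1->2,1=3,1=4] -> levels [8 4 3 4 4]
Step 2: flows [0->1,0->2,1->2,1=3,1=4] -> levels [6 4 5 4 4]
Step 3: flows [0->1,0->2,2->1,1=3,1=4] -> levels [4 6 5 4 4]
Step 4: flows [1->0,2->0,1->2,1->3,1->4] -> levels [6 2 5 5 5]

Answer: 6 2 5 5 5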